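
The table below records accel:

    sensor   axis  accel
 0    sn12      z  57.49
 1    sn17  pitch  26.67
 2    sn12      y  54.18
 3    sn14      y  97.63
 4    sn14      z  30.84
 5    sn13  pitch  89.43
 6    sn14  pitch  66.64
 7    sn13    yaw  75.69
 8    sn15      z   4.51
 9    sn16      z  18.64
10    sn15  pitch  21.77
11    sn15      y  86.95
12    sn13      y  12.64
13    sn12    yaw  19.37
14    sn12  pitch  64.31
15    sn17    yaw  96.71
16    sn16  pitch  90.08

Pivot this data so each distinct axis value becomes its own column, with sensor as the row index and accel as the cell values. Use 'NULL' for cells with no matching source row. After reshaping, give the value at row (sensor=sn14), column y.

97.63

The long row with sensor=sn14, axis=y has accel=97.63.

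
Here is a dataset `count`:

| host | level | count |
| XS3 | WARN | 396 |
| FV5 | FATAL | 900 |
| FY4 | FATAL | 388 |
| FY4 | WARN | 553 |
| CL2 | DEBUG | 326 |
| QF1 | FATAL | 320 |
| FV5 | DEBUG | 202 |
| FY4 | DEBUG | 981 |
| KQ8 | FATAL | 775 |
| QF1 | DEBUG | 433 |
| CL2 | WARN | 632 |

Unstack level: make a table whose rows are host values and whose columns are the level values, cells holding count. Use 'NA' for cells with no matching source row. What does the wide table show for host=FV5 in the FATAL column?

The long row with host=FV5, level=FATAL has count=900.

900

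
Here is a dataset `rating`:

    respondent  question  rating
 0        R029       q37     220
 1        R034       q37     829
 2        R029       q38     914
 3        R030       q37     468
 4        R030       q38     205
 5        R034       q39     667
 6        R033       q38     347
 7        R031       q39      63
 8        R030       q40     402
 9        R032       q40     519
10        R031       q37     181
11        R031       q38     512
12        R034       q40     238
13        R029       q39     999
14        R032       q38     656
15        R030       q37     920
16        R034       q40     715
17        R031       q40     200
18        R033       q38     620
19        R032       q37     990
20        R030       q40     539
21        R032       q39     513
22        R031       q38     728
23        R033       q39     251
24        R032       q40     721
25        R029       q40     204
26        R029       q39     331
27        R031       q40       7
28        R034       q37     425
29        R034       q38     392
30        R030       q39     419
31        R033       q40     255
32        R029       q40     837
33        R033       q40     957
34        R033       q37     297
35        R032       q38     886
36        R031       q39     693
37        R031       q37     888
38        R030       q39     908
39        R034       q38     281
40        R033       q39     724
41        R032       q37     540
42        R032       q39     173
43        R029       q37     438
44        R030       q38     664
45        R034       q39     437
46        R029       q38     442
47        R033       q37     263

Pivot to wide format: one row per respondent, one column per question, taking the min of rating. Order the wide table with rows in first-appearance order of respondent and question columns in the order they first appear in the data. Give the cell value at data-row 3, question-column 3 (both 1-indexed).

With rows in first-appearance order of respondent, row 3 is respondent=R030. question columns in first-appearance order: q37, q38, q39, q40; column 3 is q39.
Long rows with respondent=R030, question=q39: min(419, 908) = 419.

419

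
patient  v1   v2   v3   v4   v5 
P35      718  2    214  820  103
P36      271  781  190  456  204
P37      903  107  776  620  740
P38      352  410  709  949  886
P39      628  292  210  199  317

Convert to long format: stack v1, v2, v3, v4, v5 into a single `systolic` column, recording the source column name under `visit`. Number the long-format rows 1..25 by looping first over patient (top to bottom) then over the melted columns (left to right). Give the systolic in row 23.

25 rows total (5 × 5). Row 23: index ⌊(23-1)/5⌋ = 4 into patient → P39; (23-1) mod 5 = 2 into the melted columns → v3.
So row 23 is (P39, v3, 210); systolic = 210.

210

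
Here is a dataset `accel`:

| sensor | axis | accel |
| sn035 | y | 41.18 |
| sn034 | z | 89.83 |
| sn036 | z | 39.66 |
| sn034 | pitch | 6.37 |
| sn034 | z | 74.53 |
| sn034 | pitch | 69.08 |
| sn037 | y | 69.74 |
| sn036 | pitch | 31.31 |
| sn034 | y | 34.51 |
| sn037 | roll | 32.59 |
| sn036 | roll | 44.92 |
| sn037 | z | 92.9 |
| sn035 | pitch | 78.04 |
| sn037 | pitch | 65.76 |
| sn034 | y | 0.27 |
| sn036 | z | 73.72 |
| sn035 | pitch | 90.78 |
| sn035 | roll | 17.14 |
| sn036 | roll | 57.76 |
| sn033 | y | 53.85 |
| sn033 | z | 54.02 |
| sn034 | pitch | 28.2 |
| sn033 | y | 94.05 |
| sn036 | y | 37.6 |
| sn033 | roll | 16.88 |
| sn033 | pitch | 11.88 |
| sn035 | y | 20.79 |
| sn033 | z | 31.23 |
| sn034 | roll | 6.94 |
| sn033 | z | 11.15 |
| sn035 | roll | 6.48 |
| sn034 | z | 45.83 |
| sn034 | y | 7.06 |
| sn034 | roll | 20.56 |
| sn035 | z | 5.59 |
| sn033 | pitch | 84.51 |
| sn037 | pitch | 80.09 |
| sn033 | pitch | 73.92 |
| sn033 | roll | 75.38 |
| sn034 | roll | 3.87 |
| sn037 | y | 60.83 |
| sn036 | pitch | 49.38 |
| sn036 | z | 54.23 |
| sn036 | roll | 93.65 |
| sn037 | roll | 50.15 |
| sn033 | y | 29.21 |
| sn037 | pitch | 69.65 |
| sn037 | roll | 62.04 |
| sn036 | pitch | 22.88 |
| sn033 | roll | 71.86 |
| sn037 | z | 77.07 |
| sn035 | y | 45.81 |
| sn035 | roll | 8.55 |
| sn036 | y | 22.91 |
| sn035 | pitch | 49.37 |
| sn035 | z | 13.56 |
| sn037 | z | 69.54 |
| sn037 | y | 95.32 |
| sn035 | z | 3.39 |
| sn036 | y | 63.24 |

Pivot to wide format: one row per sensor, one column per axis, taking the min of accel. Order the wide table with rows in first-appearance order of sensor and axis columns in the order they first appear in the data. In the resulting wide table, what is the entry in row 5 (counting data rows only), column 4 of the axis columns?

With rows in first-appearance order of sensor, row 5 is sensor=sn033. axis columns in first-appearance order: y, z, pitch, roll; column 4 is roll.
Long rows with sensor=sn033, axis=roll: min(16.88, 75.38, 71.86) = 16.88.

16.88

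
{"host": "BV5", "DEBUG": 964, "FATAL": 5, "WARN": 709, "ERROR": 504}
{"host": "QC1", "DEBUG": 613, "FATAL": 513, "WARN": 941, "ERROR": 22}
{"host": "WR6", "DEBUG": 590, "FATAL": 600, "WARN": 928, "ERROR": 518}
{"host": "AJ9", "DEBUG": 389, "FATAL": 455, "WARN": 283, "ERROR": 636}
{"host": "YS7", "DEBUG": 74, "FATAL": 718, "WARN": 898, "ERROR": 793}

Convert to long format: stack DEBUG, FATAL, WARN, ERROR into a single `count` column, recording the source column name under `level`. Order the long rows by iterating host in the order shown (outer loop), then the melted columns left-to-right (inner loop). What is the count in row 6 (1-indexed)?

20 rows total (5 × 4). Row 6: index ⌊(6-1)/4⌋ = 1 into host → QC1; (6-1) mod 4 = 1 into the melted columns → FATAL.
So row 6 is (QC1, FATAL, 513); count = 513.

513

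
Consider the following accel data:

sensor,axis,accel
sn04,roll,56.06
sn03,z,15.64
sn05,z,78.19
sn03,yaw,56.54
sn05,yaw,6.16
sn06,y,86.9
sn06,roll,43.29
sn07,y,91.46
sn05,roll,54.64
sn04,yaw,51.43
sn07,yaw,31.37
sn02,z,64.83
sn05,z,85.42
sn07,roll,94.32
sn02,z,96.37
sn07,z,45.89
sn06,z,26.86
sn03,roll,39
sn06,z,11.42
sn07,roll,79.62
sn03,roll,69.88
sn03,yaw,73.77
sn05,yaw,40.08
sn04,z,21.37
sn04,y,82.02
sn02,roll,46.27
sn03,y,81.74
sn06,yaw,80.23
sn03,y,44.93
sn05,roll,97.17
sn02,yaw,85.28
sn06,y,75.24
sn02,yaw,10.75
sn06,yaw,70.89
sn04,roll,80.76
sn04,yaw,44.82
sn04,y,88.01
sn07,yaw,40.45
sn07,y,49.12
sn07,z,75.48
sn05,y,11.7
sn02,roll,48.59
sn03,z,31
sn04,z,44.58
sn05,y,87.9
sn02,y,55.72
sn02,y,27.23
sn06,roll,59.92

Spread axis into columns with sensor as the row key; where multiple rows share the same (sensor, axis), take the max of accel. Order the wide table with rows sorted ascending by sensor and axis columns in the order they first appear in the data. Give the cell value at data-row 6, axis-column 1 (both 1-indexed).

With rows sorted ascending by sensor, row 6 is sensor=sn07. axis columns in first-appearance order: roll, z, yaw, y; column 1 is roll.
Long rows with sensor=sn07, axis=roll: max(94.32, 79.62) = 94.32.

94.32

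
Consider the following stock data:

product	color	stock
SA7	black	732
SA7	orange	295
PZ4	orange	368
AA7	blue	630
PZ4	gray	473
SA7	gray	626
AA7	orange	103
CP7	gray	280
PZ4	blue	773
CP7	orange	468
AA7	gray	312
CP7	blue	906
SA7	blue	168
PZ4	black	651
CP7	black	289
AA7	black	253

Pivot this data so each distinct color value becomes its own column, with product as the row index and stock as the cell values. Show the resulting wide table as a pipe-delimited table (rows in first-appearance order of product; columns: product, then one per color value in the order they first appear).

| product | black | orange | blue | gray |
| SA7 | 732 | 295 | 168 | 626 |
| PZ4 | 651 | 368 | 773 | 473 |
| AA7 | 253 | 103 | 630 | 312 |
| CP7 | 289 | 468 | 906 | 280 |

Columns: product plus the 4 distinct color values (black, orange, blue, gray).
For example, row SA7 column black takes stock=732 from the long row (SA7, black).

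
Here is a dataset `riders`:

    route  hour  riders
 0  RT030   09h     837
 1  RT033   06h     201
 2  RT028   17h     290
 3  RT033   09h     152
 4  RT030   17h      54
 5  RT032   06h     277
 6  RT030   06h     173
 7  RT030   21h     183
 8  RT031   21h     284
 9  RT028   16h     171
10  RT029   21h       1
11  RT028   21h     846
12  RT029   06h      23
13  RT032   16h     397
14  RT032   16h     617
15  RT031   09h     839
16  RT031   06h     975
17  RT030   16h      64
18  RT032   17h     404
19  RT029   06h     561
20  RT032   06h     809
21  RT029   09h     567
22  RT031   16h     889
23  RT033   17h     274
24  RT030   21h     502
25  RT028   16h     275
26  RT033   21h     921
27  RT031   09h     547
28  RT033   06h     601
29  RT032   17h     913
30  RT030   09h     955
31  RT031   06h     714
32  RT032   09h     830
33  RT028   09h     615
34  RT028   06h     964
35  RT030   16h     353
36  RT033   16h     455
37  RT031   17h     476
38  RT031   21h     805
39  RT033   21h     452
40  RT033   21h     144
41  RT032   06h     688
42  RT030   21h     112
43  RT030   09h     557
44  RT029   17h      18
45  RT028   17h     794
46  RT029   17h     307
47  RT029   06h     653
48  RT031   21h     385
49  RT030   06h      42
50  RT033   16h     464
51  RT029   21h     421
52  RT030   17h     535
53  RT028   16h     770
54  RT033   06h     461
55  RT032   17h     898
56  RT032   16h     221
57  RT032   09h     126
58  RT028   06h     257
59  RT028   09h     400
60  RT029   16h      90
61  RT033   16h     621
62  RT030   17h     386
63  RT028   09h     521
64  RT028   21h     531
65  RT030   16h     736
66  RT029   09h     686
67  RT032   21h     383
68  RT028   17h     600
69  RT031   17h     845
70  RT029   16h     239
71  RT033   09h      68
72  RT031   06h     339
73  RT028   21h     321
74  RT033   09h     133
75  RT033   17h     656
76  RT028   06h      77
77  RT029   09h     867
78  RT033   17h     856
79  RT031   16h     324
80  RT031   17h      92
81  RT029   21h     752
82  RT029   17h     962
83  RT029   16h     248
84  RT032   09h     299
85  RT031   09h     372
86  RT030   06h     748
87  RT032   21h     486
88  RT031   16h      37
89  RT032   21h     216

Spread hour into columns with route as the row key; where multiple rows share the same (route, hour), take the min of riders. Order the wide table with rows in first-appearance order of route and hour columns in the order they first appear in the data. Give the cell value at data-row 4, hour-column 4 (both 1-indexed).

With rows in first-appearance order of route, row 4 is route=RT032. hour columns in first-appearance order: 09h, 06h, 17h, 21h, 16h; column 4 is 21h.
Long rows with route=RT032, hour=21h: min(383, 486, 216) = 216.

216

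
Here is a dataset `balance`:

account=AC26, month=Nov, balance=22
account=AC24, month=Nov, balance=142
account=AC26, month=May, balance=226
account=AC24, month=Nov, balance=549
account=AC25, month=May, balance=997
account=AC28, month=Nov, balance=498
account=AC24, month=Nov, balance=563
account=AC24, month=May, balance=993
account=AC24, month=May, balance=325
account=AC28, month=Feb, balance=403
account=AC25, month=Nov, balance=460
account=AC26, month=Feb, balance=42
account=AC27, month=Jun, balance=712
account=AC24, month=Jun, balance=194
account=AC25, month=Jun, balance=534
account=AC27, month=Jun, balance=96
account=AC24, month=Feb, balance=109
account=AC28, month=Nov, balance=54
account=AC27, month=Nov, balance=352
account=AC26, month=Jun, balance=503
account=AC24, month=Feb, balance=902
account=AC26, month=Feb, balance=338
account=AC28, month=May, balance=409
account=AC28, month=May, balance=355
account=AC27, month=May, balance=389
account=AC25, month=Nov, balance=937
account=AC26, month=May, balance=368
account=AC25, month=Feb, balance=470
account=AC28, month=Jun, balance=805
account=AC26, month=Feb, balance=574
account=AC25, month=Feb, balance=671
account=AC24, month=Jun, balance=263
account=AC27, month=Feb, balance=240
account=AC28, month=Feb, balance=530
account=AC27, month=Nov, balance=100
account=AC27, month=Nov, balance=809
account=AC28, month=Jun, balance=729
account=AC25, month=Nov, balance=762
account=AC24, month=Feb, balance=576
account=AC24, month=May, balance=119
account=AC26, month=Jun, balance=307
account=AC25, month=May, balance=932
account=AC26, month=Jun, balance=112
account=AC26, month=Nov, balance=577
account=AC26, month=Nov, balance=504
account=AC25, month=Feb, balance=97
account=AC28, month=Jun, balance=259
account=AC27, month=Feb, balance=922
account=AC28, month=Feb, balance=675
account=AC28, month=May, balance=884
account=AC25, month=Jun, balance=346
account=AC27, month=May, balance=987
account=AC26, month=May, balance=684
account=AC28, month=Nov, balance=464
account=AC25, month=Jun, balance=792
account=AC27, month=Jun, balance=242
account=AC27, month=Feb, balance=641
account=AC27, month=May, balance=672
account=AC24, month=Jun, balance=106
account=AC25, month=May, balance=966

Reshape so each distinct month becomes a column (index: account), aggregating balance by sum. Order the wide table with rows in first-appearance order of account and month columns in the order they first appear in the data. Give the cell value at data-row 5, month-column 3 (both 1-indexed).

1803

With rows in first-appearance order of account, row 5 is account=AC27. month columns in first-appearance order: Nov, May, Feb, Jun; column 3 is Feb.
Long rows with account=AC27, month=Feb: 240 + 922 + 641 = 1803.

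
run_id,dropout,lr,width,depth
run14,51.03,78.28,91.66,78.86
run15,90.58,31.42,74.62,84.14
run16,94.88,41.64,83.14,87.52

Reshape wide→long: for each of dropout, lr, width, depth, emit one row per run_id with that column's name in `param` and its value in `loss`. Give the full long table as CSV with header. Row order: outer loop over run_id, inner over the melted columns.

run_id,param,loss
run14,dropout,51.03
run14,lr,78.28
run14,width,91.66
run14,depth,78.86
run15,dropout,90.58
run15,lr,31.42
run15,width,74.62
run15,depth,84.14
run16,dropout,94.88
run16,lr,41.64
run16,width,83.14
run16,depth,87.52

Each (run_id, column) pair becomes one row: 3 × 4 = 12 rows.
For example, (run14, dropout) → loss=51.03.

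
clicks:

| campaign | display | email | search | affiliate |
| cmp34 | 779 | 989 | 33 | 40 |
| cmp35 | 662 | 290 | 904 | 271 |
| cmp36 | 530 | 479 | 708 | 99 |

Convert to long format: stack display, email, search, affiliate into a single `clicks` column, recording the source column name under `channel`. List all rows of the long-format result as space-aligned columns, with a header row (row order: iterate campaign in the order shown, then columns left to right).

Each (campaign, column) pair becomes one row: 3 × 4 = 12 rows.
For example, (cmp34, display) → clicks=779.

campaign  channel    clicks
cmp34     display    779   
cmp34     email      989   
cmp34     search     33    
cmp34     affiliate  40    
cmp35     display    662   
cmp35     email      290   
cmp35     search     904   
cmp35     affiliate  271   
cmp36     display    530   
cmp36     email      479   
cmp36     search     708   
cmp36     affiliate  99    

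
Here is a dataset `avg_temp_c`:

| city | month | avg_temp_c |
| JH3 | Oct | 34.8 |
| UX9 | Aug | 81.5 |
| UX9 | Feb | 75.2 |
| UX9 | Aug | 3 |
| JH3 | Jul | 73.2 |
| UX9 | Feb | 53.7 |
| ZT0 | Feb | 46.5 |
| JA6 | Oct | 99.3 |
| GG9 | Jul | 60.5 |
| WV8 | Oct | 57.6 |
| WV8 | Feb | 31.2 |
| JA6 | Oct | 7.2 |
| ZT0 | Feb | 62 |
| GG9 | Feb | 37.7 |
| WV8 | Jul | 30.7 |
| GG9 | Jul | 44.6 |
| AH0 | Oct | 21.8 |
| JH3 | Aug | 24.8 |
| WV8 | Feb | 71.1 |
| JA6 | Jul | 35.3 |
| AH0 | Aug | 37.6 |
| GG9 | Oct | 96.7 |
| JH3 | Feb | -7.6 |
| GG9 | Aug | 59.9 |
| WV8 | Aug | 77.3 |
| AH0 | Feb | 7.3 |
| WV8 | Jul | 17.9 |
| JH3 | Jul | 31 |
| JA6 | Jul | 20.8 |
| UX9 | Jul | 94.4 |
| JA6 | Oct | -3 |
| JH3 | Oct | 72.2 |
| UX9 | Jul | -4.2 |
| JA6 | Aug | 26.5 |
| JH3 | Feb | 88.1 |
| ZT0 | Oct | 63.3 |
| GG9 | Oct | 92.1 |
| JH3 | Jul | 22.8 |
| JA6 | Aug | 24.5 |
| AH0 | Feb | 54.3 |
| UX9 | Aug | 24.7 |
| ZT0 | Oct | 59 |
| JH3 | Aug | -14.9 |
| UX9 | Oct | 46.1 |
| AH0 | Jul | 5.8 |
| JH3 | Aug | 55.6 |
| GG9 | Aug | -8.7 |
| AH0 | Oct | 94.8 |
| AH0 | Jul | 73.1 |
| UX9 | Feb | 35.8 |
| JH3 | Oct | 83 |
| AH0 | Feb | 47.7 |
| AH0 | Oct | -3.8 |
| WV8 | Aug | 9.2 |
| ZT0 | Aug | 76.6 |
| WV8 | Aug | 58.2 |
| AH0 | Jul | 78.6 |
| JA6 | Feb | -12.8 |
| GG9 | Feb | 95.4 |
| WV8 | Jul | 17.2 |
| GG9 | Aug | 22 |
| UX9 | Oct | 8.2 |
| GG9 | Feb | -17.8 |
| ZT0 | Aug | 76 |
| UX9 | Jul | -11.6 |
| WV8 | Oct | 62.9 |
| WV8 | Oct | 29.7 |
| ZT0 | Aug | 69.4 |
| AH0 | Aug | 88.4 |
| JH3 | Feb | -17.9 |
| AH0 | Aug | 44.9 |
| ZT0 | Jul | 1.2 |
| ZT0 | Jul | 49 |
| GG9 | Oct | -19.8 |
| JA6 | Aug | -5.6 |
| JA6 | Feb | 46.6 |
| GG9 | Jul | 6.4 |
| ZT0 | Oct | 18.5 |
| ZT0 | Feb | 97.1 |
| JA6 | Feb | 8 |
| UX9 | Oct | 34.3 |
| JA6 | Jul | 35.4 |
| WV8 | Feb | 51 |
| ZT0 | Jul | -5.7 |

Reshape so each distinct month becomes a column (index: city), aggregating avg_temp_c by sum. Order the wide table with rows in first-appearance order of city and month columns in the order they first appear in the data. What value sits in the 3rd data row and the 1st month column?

With rows in first-appearance order of city, row 3 is city=ZT0. month columns in first-appearance order: Oct, Aug, Feb, Jul; column 1 is Oct.
Long rows with city=ZT0, month=Oct: 63.3 + 59 + 18.5 = 140.8.

140.8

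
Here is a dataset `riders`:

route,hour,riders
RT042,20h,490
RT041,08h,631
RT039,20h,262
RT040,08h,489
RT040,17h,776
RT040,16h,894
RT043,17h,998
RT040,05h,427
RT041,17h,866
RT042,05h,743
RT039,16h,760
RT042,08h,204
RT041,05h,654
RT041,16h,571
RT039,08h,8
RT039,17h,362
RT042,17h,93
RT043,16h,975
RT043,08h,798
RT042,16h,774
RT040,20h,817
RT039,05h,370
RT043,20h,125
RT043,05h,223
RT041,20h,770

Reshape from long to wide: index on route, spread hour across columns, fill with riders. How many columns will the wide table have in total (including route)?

1 column for route plus 5 distinct hour values → 6 columns.

6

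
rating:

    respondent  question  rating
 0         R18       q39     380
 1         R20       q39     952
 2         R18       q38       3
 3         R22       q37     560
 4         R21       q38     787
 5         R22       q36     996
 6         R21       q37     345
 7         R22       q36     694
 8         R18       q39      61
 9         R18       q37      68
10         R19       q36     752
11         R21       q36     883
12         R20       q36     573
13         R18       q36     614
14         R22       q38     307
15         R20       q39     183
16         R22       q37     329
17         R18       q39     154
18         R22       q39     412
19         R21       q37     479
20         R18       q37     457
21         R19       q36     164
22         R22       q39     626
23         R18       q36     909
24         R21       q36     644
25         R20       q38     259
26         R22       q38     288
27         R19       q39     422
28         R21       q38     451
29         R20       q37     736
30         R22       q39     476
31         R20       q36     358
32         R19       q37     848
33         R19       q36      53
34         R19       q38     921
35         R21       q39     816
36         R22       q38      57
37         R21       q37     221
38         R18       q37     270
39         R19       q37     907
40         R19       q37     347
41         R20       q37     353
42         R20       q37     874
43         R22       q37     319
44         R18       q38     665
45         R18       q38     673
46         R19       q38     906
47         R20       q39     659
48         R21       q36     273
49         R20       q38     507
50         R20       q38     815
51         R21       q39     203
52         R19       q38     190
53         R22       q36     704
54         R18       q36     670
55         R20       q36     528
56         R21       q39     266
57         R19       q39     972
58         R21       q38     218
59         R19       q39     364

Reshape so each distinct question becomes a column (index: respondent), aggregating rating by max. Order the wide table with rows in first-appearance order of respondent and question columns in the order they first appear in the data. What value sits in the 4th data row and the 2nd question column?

With rows in first-appearance order of respondent, row 4 is respondent=R21. question columns in first-appearance order: q39, q38, q37, q36; column 2 is q38.
Long rows with respondent=R21, question=q38: max(787, 451, 218) = 787.

787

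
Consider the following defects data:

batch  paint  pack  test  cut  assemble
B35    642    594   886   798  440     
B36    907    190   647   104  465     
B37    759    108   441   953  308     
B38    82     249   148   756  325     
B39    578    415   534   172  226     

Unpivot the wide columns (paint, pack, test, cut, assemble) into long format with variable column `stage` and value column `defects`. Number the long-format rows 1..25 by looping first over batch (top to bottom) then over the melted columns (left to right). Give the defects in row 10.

465

25 rows total (5 × 5). Row 10: index ⌊(10-1)/5⌋ = 1 into batch → B36; (10-1) mod 5 = 4 into the melted columns → assemble.
So row 10 is (B36, assemble, 465); defects = 465.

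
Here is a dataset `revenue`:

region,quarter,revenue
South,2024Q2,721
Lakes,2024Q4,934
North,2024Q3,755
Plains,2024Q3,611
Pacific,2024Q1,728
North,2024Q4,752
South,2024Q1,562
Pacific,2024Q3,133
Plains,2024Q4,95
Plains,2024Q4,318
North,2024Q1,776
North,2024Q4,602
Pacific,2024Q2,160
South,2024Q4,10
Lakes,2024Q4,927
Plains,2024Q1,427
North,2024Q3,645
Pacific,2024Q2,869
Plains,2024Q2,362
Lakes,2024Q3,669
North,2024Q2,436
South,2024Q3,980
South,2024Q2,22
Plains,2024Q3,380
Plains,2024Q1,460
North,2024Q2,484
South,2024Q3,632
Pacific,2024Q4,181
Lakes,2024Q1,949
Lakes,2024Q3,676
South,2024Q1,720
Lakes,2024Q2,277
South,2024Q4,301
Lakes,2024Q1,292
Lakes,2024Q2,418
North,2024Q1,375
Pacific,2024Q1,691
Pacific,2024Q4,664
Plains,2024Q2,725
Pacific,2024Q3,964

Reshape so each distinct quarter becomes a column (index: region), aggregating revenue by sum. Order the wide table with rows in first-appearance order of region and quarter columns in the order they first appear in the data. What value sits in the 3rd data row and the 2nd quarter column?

With rows in first-appearance order of region, row 3 is region=North. quarter columns in first-appearance order: 2024Q2, 2024Q4, 2024Q3, 2024Q1; column 2 is 2024Q4.
Long rows with region=North, quarter=2024Q4: 752 + 602 = 1354.

1354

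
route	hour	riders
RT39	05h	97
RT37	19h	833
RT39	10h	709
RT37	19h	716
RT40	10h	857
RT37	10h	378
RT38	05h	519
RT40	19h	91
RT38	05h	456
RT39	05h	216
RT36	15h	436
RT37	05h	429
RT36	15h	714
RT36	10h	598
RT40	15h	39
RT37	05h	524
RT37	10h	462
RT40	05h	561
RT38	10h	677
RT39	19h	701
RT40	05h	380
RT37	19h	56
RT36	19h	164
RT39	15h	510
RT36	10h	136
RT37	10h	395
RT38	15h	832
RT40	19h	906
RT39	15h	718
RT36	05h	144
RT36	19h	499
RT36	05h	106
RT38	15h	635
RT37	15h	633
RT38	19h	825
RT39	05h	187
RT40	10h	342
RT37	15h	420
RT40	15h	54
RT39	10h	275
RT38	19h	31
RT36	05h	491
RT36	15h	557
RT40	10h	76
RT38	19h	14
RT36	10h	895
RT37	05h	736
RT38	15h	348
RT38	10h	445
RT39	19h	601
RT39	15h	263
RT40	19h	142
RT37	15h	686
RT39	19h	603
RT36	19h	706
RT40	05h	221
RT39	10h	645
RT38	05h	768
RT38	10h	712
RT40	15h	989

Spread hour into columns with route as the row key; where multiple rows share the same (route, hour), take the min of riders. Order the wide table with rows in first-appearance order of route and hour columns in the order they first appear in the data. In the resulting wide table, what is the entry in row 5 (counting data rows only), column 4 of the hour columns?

436

With rows in first-appearance order of route, row 5 is route=RT36. hour columns in first-appearance order: 05h, 19h, 10h, 15h; column 4 is 15h.
Long rows with route=RT36, hour=15h: min(436, 714, 557) = 436.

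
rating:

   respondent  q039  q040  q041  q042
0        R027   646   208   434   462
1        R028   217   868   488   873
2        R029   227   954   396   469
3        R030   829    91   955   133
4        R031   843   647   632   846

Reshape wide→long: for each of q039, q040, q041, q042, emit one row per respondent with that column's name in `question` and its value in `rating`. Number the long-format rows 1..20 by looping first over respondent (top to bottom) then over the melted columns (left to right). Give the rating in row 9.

20 rows total (5 × 4). Row 9: index ⌊(9-1)/4⌋ = 2 into respondent → R029; (9-1) mod 4 = 0 into the melted columns → q039.
So row 9 is (R029, q039, 227); rating = 227.

227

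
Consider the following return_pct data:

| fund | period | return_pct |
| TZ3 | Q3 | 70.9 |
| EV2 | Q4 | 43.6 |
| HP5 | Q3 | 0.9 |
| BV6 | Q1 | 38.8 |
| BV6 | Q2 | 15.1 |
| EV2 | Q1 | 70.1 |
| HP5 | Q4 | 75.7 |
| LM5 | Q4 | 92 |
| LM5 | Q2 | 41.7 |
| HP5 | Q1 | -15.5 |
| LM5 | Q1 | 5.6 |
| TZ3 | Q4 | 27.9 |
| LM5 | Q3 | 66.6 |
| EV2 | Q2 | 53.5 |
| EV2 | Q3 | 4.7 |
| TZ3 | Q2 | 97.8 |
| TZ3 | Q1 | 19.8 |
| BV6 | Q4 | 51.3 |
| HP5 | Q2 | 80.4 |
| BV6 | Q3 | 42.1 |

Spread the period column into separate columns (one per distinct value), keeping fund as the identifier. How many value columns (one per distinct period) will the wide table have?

4

4 distinct period values: Q1, Q2, Q3, Q4.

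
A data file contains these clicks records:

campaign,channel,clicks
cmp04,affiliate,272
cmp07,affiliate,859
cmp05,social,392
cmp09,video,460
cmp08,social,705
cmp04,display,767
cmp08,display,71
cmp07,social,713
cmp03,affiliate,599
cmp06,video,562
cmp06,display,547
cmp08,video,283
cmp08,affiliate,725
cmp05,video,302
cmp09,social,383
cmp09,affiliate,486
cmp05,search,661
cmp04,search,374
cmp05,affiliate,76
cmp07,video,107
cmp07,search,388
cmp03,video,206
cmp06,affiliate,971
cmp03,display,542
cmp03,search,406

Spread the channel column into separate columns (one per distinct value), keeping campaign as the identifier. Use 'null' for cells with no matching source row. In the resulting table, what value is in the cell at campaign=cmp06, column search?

No long-format row has campaign=cmp06 and channel=search, so the cell is null.

null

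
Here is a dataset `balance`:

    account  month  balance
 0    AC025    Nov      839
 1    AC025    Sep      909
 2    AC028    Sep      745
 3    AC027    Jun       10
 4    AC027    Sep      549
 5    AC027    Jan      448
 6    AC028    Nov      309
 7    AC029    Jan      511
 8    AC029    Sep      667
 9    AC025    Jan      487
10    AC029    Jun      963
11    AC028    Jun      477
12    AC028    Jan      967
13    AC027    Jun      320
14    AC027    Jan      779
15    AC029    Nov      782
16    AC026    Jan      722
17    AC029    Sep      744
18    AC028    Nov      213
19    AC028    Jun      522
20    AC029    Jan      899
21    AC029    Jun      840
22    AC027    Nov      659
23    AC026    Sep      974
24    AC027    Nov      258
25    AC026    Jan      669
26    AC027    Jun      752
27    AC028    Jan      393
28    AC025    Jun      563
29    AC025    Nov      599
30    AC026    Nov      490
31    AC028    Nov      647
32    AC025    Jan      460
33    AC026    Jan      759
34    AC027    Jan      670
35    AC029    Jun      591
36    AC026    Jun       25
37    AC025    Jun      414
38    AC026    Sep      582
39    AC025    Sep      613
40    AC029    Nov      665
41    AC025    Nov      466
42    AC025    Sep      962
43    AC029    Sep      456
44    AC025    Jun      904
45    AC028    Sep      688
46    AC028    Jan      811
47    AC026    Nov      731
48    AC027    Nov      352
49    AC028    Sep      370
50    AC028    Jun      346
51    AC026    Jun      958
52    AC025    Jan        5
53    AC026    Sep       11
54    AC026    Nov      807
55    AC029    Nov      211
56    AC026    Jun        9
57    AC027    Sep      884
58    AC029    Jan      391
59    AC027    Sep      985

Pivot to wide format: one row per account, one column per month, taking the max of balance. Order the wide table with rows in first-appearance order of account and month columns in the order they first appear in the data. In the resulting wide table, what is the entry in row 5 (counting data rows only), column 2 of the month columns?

974

With rows in first-appearance order of account, row 5 is account=AC026. month columns in first-appearance order: Nov, Sep, Jun, Jan; column 2 is Sep.
Long rows with account=AC026, month=Sep: max(974, 582, 11) = 974.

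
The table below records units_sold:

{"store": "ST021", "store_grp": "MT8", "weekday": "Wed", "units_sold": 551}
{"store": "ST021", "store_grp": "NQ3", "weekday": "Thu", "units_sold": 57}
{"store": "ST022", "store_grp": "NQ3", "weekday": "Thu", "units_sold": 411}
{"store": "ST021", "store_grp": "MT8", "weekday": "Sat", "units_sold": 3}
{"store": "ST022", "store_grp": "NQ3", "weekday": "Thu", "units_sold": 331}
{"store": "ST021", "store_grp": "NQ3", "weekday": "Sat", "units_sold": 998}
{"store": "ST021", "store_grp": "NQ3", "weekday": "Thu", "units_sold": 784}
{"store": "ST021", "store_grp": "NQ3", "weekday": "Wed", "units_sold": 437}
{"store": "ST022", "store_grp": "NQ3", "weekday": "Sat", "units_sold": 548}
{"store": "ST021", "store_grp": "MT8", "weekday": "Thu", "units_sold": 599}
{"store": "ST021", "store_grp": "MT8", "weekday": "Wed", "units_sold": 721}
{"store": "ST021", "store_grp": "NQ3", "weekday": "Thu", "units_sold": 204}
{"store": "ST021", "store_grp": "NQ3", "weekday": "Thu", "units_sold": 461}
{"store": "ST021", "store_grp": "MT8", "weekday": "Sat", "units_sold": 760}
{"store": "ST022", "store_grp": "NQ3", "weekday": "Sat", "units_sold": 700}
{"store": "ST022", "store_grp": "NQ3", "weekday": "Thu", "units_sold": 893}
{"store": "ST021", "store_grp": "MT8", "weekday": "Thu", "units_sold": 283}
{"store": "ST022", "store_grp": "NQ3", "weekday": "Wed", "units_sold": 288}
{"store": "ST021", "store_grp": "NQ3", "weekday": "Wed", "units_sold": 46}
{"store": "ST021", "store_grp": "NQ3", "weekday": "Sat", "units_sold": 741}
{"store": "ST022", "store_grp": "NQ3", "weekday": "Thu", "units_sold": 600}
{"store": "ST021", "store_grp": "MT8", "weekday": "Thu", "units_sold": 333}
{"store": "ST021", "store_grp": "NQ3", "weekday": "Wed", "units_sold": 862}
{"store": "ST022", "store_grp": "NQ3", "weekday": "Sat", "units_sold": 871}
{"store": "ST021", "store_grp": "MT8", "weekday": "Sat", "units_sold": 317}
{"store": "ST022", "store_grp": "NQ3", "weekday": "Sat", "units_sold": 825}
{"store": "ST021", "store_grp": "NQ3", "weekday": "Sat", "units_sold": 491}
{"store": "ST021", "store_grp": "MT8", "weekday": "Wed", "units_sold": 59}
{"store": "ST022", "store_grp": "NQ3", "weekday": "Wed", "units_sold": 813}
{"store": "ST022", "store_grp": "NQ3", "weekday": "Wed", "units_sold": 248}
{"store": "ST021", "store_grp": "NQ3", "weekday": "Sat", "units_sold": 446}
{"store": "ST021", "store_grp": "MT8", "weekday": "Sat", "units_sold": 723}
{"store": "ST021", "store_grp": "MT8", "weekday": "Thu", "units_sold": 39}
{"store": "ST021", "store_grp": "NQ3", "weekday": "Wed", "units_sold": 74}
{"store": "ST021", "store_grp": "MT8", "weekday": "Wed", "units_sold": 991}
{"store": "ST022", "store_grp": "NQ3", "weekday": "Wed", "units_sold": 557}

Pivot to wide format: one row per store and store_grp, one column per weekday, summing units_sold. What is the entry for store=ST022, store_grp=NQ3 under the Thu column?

Rows with store=ST022, store_grp=NQ3 and weekday=Thu: units_sold values are 411, 331, 893, 600.
411 + 331 + 893 + 600 = 2235.

2235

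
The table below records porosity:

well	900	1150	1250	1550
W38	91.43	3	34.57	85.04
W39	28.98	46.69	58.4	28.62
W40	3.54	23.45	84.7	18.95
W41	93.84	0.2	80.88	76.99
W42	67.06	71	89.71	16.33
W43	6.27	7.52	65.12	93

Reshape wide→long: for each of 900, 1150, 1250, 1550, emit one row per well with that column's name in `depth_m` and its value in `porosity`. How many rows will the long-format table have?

24

6 well values × 4 melted columns = 24 rows.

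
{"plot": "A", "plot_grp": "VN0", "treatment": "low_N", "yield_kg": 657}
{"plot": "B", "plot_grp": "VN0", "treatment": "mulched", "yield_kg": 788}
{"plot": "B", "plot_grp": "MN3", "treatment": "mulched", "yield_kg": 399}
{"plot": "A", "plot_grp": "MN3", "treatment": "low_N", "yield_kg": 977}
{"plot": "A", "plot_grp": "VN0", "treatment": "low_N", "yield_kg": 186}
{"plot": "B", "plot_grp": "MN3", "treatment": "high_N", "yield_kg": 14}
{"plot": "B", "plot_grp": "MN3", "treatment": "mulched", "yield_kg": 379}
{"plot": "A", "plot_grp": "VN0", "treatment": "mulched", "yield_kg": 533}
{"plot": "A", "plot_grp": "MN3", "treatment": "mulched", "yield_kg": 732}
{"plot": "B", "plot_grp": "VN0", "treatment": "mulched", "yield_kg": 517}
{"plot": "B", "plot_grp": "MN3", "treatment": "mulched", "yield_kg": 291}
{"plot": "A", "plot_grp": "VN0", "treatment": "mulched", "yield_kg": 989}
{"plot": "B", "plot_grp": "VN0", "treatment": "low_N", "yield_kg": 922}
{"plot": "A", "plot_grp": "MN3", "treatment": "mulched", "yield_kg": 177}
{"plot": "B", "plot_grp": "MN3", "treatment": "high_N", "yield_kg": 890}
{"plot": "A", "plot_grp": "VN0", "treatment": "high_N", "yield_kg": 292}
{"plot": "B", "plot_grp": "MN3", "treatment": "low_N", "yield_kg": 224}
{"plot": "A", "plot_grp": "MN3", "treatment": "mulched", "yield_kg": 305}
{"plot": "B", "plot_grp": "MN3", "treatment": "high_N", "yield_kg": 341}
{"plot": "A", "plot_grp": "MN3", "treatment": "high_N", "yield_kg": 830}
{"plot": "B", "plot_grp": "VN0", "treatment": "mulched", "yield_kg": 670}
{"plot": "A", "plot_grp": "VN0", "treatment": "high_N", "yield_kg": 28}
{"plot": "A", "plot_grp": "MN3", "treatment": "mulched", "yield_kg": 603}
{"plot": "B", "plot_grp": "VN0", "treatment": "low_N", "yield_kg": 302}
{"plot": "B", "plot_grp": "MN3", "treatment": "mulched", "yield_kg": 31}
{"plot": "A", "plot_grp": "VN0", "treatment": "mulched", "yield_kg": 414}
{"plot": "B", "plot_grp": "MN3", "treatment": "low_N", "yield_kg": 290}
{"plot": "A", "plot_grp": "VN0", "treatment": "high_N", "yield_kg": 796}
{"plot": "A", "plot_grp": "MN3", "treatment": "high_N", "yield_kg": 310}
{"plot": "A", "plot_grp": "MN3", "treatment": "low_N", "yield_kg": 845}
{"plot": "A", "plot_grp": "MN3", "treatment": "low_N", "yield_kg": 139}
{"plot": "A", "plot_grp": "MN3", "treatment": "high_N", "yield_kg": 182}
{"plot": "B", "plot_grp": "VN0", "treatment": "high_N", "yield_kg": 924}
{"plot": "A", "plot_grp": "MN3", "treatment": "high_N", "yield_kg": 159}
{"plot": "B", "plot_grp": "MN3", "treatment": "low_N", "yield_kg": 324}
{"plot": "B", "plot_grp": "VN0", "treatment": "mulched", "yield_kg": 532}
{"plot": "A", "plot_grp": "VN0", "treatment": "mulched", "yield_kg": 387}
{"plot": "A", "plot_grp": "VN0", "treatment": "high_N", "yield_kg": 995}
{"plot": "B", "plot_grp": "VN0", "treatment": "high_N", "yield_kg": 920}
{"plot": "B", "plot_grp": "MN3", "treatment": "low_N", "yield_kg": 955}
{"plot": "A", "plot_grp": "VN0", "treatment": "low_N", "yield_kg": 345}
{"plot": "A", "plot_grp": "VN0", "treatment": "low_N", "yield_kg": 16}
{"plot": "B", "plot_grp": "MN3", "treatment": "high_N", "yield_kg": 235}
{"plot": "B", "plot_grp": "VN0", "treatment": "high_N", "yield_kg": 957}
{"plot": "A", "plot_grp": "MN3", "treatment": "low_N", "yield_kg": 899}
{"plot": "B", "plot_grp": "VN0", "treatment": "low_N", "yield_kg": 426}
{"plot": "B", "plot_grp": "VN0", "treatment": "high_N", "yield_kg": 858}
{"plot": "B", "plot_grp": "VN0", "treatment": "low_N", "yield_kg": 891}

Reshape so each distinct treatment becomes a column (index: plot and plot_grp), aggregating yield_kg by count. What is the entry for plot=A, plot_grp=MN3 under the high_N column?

4

Rows with plot=A, plot_grp=MN3 and treatment=high_N: yield_kg values are 830, 310, 182, 159.
4 rows match — count = 4.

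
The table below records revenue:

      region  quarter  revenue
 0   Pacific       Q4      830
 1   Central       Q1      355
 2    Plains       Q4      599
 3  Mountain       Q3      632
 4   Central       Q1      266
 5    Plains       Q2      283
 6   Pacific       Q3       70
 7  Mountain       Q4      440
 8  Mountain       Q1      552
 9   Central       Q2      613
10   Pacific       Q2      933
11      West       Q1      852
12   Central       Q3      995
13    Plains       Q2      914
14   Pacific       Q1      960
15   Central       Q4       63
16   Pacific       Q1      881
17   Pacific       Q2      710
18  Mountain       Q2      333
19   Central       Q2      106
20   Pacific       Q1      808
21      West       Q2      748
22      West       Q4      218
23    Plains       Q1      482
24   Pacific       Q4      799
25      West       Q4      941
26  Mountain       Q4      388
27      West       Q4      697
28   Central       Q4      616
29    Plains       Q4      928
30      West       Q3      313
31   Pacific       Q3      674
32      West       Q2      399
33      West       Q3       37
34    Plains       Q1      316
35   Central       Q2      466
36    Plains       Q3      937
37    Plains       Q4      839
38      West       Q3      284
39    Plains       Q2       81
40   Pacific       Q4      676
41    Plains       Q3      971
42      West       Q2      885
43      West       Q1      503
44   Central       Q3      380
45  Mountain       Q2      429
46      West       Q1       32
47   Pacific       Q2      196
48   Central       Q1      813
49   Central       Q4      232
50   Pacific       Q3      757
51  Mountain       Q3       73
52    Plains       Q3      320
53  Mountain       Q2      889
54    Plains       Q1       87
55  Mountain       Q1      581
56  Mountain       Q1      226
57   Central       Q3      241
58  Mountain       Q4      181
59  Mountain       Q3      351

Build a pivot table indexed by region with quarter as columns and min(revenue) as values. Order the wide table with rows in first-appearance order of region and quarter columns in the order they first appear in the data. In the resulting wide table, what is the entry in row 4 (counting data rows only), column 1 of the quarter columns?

With rows in first-appearance order of region, row 4 is region=Mountain. quarter columns in first-appearance order: Q4, Q1, Q3, Q2; column 1 is Q4.
Long rows with region=Mountain, quarter=Q4: min(440, 388, 181) = 181.

181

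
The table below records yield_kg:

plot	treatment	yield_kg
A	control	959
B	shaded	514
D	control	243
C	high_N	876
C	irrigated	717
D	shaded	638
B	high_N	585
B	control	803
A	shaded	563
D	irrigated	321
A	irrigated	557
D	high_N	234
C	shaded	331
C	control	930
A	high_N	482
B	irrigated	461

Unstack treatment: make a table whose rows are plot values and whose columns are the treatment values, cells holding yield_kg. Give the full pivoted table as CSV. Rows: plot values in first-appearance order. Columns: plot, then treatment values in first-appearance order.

plot,control,shaded,high_N,irrigated
A,959,563,482,557
B,803,514,585,461
D,243,638,234,321
C,930,331,876,717

Columns: plot plus the 4 distinct treatment values (control, shaded, high_N, irrigated).
For example, row A column control takes yield_kg=959 from the long row (A, control).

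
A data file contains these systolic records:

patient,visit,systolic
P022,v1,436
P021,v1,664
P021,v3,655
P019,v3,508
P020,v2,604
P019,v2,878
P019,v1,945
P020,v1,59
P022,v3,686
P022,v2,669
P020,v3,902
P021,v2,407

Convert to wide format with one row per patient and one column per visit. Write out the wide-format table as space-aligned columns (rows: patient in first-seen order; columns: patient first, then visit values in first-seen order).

Columns: patient plus the 3 distinct visit values (v1, v3, v2).
For example, row P022 column v1 takes systolic=436 from the long row (P022, v1).

patient  v1   v3   v2 
P022     436  686  669
P021     664  655  407
P019     945  508  878
P020     59   902  604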